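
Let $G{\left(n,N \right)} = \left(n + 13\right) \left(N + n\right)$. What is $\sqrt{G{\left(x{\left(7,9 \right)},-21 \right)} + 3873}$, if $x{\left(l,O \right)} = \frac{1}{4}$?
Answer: $\frac{\sqrt{57569}}{4} \approx 59.984$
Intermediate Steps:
$x{\left(l,O \right)} = \frac{1}{4}$
$G{\left(n,N \right)} = \left(13 + n\right) \left(N + n\right)$
$\sqrt{G{\left(x{\left(7,9 \right)},-21 \right)} + 3873} = \sqrt{\left(\left(\frac{1}{4}\right)^{2} + 13 \left(-21\right) + 13 \cdot \frac{1}{4} - \frac{21}{4}\right) + 3873} = \sqrt{\left(\frac{1}{16} - 273 + \frac{13}{4} - \frac{21}{4}\right) + 3873} = \sqrt{- \frac{4399}{16} + 3873} = \sqrt{\frac{57569}{16}} = \frac{\sqrt{57569}}{4}$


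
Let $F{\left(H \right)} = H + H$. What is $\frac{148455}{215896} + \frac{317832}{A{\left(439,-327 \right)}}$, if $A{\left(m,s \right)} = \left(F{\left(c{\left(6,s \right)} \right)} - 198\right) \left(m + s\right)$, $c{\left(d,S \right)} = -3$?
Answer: $- \frac{2497961}{188909} \approx -13.223$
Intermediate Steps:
$F{\left(H \right)} = 2 H$
$A{\left(m,s \right)} = - 204 m - 204 s$ ($A{\left(m,s \right)} = \left(2 \left(-3\right) - 198\right) \left(m + s\right) = \left(-6 - 198\right) \left(m + s\right) = - 204 \left(m + s\right) = - 204 m - 204 s$)
$\frac{148455}{215896} + \frac{317832}{A{\left(439,-327 \right)}} = \frac{148455}{215896} + \frac{317832}{\left(-204\right) 439 - -66708} = 148455 \cdot \frac{1}{215896} + \frac{317832}{-89556 + 66708} = \frac{148455}{215896} + \frac{317832}{-22848} = \frac{148455}{215896} + 317832 \left(- \frac{1}{22848}\right) = \frac{148455}{215896} - \frac{779}{56} = - \frac{2497961}{188909}$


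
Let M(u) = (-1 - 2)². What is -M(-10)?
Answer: -9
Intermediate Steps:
M(u) = 9 (M(u) = (-3)² = 9)
-M(-10) = -1*9 = -9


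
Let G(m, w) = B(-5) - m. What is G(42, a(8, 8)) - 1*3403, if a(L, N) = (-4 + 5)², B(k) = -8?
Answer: -3453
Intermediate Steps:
a(L, N) = 1 (a(L, N) = 1² = 1)
G(m, w) = -8 - m
G(42, a(8, 8)) - 1*3403 = (-8 - 1*42) - 1*3403 = (-8 - 42) - 3403 = -50 - 3403 = -3453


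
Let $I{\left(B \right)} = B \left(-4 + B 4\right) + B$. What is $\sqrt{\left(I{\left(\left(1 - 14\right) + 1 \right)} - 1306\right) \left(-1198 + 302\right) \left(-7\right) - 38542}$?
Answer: $i \sqrt{4391310} \approx 2095.5 i$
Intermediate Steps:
$I{\left(B \right)} = B + B \left(-4 + 4 B\right)$ ($I{\left(B \right)} = B \left(-4 + 4 B\right) + B = B + B \left(-4 + 4 B\right)$)
$\sqrt{\left(I{\left(\left(1 - 14\right) + 1 \right)} - 1306\right) \left(-1198 + 302\right) \left(-7\right) - 38542} = \sqrt{\left(\left(\left(1 - 14\right) + 1\right) \left(-3 + 4 \left(\left(1 - 14\right) + 1\right)\right) - 1306\right) \left(-1198 + 302\right) \left(-7\right) - 38542} = \sqrt{\left(\left(-13 + 1\right) \left(-3 + 4 \left(-13 + 1\right)\right) - 1306\right) \left(-896\right) \left(-7\right) - 38542} = \sqrt{\left(- 12 \left(-3 + 4 \left(-12\right)\right) - 1306\right) \left(-896\right) \left(-7\right) - 38542} = \sqrt{\left(- 12 \left(-3 - 48\right) - 1306\right) \left(-896\right) \left(-7\right) - 38542} = \sqrt{\left(\left(-12\right) \left(-51\right) - 1306\right) \left(-896\right) \left(-7\right) - 38542} = \sqrt{\left(612 - 1306\right) \left(-896\right) \left(-7\right) - 38542} = \sqrt{\left(-694\right) \left(-896\right) \left(-7\right) - 38542} = \sqrt{621824 \left(-7\right) - 38542} = \sqrt{-4352768 - 38542} = \sqrt{-4391310} = i \sqrt{4391310}$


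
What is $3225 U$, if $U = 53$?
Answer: $170925$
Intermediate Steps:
$3225 U = 3225 \cdot 53 = 170925$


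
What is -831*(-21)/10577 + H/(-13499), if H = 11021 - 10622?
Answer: 33050118/20396989 ≈ 1.6203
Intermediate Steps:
H = 399
-831*(-21)/10577 + H/(-13499) = -831*(-21)/10577 + 399/(-13499) = 17451*(1/10577) + 399*(-1/13499) = 2493/1511 - 399/13499 = 33050118/20396989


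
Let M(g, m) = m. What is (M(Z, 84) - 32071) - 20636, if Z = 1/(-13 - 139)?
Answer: -52623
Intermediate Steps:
Z = -1/152 (Z = 1/(-152) = -1/152 ≈ -0.0065789)
(M(Z, 84) - 32071) - 20636 = (84 - 32071) - 20636 = -31987 - 20636 = -52623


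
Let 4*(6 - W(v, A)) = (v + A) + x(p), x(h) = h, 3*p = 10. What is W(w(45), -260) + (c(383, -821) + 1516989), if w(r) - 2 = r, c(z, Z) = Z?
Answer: 18194717/12 ≈ 1.5162e+6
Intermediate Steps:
p = 10/3 (p = (⅓)*10 = 10/3 ≈ 3.3333)
w(r) = 2 + r
W(v, A) = 31/6 - A/4 - v/4 (W(v, A) = 6 - ((v + A) + 10/3)/4 = 6 - ((A + v) + 10/3)/4 = 6 - (10/3 + A + v)/4 = 6 + (-⅚ - A/4 - v/4) = 31/6 - A/4 - v/4)
W(w(45), -260) + (c(383, -821) + 1516989) = (31/6 - ¼*(-260) - (2 + 45)/4) + (-821 + 1516989) = (31/6 + 65 - ¼*47) + 1516168 = (31/6 + 65 - 47/4) + 1516168 = 701/12 + 1516168 = 18194717/12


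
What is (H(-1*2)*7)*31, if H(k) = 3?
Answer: 651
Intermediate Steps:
(H(-1*2)*7)*31 = (3*7)*31 = 21*31 = 651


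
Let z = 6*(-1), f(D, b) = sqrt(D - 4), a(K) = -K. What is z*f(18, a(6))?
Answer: -6*sqrt(14) ≈ -22.450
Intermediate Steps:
f(D, b) = sqrt(-4 + D)
z = -6
z*f(18, a(6)) = -6*sqrt(-4 + 18) = -6*sqrt(14)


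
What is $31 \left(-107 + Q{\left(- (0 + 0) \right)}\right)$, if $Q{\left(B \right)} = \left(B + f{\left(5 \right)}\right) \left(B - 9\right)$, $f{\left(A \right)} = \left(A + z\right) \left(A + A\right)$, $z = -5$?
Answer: $-3317$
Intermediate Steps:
$f{\left(A \right)} = 2 A \left(-5 + A\right)$ ($f{\left(A \right)} = \left(A - 5\right) \left(A + A\right) = \left(-5 + A\right) 2 A = 2 A \left(-5 + A\right)$)
$Q{\left(B \right)} = B \left(-9 + B\right)$ ($Q{\left(B \right)} = \left(B + 2 \cdot 5 \left(-5 + 5\right)\right) \left(B - 9\right) = \left(B + 2 \cdot 5 \cdot 0\right) \left(B - 9\right) = \left(B + 0\right) \left(-9 + B\right) = B \left(-9 + B\right)$)
$31 \left(-107 + Q{\left(- (0 + 0) \right)}\right) = 31 \left(-107 + - (0 + 0) \left(-9 - \left(0 + 0\right)\right)\right) = 31 \left(-107 + \left(-1\right) 0 \left(-9 - 0\right)\right) = 31 \left(-107 + 0 \left(-9 + 0\right)\right) = 31 \left(-107 + 0 \left(-9\right)\right) = 31 \left(-107 + 0\right) = 31 \left(-107\right) = -3317$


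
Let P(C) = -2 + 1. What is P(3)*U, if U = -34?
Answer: 34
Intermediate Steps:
P(C) = -1
P(3)*U = -1*(-34) = 34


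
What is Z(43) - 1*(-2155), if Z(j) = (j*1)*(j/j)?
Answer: 2198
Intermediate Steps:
Z(j) = j (Z(j) = j*1 = j)
Z(43) - 1*(-2155) = 43 - 1*(-2155) = 43 + 2155 = 2198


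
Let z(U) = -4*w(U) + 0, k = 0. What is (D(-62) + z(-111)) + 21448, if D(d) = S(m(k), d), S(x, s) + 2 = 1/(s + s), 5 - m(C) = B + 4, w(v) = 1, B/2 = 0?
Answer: 2658807/124 ≈ 21442.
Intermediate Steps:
B = 0 (B = 2*0 = 0)
m(C) = 1 (m(C) = 5 - (0 + 4) = 5 - 1*4 = 5 - 4 = 1)
S(x, s) = -2 + 1/(2*s) (S(x, s) = -2 + 1/(s + s) = -2 + 1/(2*s))
D(d) = -2 + 1/(2*d)
z(U) = -4 (z(U) = -4*1 + 0 = -4 + 0 = -4)
(D(-62) + z(-111)) + 21448 = ((-2 + (½)/(-62)) - 4) + 21448 = ((-2 + (½)*(-1/62)) - 4) + 21448 = ((-2 - 1/124) - 4) + 21448 = (-249/124 - 4) + 21448 = -745/124 + 21448 = 2658807/124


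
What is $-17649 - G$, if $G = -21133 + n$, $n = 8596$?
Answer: $-5112$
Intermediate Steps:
$G = -12537$ ($G = -21133 + 8596 = -12537$)
$-17649 - G = -17649 - -12537 = -17649 + 12537 = -5112$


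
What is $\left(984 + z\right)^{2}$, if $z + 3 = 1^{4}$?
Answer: $964324$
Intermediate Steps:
$z = -2$ ($z = -3 + 1^{4} = -3 + 1 = -2$)
$\left(984 + z\right)^{2} = \left(984 - 2\right)^{2} = 982^{2} = 964324$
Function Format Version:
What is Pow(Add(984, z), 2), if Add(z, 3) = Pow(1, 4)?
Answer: 964324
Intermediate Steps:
z = -2 (z = Add(-3, Pow(1, 4)) = Add(-3, 1) = -2)
Pow(Add(984, z), 2) = Pow(Add(984, -2), 2) = Pow(982, 2) = 964324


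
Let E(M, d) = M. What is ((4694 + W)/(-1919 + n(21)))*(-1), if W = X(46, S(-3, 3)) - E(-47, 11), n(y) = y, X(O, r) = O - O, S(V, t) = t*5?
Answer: 4741/1898 ≈ 2.4979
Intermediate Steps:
S(V, t) = 5*t
X(O, r) = 0
W = 47 (W = 0 - 1*(-47) = 0 + 47 = 47)
((4694 + W)/(-1919 + n(21)))*(-1) = ((4694 + 47)/(-1919 + 21))*(-1) = (4741/(-1898))*(-1) = (4741*(-1/1898))*(-1) = -4741/1898*(-1) = 4741/1898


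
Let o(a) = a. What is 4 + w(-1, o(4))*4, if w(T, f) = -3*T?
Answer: 16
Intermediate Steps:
4 + w(-1, o(4))*4 = 4 - 3*(-1)*4 = 4 + 3*4 = 4 + 12 = 16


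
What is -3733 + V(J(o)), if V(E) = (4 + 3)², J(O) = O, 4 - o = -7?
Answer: -3684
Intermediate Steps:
o = 11 (o = 4 - 1*(-7) = 4 + 7 = 11)
V(E) = 49 (V(E) = 7² = 49)
-3733 + V(J(o)) = -3733 + 49 = -3684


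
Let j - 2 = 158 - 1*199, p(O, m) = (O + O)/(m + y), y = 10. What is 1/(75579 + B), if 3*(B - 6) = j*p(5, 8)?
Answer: 9/680200 ≈ 1.3231e-5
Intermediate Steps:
p(O, m) = 2*O/(10 + m) (p(O, m) = (O + O)/(m + 10) = (2*O)/(10 + m) = 2*O/(10 + m))
j = -39 (j = 2 + (158 - 1*199) = 2 + (158 - 199) = 2 - 41 = -39)
B = -11/9 (B = 6 + (-78*5/(10 + 8))/3 = 6 + (-78*5/18)/3 = 6 + (-39*5/9)/3 = 6 + (⅓)*(-65/3) = 6 - 65/9 = -11/9 ≈ -1.2222)
1/(75579 + B) = 1/(75579 - 11/9) = 1/(680200/9) = 9/680200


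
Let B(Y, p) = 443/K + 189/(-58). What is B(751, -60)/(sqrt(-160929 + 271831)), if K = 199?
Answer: -11917*sqrt(22)/18028604 ≈ -0.0031004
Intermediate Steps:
B(Y, p) = -11917/11542 (B(Y, p) = 443/199 + 189/(-58) = 443*(1/199) + 189*(-1/58) = 443/199 - 189/58 = -11917/11542)
B(751, -60)/(sqrt(-160929 + 271831)) = -11917/(11542*sqrt(-160929 + 271831)) = -11917*sqrt(22)/1562/11542 = -11917*sqrt(22)/18028604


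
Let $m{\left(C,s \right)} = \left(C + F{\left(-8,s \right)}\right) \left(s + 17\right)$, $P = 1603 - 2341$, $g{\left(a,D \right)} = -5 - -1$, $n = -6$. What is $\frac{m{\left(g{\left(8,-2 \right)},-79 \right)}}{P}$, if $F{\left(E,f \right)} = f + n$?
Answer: $- \frac{2759}{369} \approx -7.477$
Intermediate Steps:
$F{\left(E,f \right)} = -6 + f$ ($F{\left(E,f \right)} = f - 6 = -6 + f$)
$g{\left(a,D \right)} = -4$ ($g{\left(a,D \right)} = -5 + 1 = -4$)
$P = -738$ ($P = 1603 - 2341 = -738$)
$m{\left(C,s \right)} = \left(17 + s\right) \left(-6 + C + s\right)$ ($m{\left(C,s \right)} = \left(C + \left(-6 + s\right)\right) \left(s + 17\right) = \left(-6 + C + s\right) \left(17 + s\right) = \left(17 + s\right) \left(-6 + C + s\right)$)
$\frac{m{\left(g{\left(8,-2 \right)},-79 \right)}}{P} = \frac{-102 + \left(-79\right)^{2} + 11 \left(-79\right) + 17 \left(-4\right) - -316}{-738} = \left(-102 + 6241 - 869 - 68 + 316\right) \left(- \frac{1}{738}\right) = 5518 \left(- \frac{1}{738}\right) = - \frac{2759}{369}$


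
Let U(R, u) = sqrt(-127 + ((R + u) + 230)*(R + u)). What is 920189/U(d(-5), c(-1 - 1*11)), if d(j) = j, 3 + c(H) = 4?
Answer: -920189*I*sqrt(1031)/1031 ≈ -28658.0*I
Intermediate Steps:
c(H) = 1 (c(H) = -3 + 4 = 1)
U(R, u) = sqrt(-127 + (R + u)*(230 + R + u)) (U(R, u) = sqrt(-127 + (230 + R + u)*(R + u)) = sqrt(-127 + (R + u)*(230 + R + u)))
920189/U(d(-5), c(-1 - 1*11)) = 920189/(sqrt(-127 + (-5)**2 + 1**2 + 230*(-5) + 230*1 + 2*(-5)*1)) = 920189/(sqrt(-127 + 25 + 1 - 1150 + 230 - 10)) = 920189/(sqrt(-1031)) = 920189/((I*sqrt(1031))) = 920189*(-I*sqrt(1031)/1031) = -920189*I*sqrt(1031)/1031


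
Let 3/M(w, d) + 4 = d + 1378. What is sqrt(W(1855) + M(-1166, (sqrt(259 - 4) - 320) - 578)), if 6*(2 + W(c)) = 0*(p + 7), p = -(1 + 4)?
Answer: sqrt(-949 - 2*sqrt(255))/sqrt(476 + sqrt(255)) ≈ 1.4121*I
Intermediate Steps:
M(w, d) = 3/(1374 + d) (M(w, d) = 3/(-4 + (d + 1378)) = 3/(-4 + (1378 + d)) = 3/(1374 + d))
p = -5 (p = -1*5 = -5)
W(c) = -2 (W(c) = -2 + (0*(-5 + 7))/6 = -2 + (0*2)/6 = -2 + (1/6)*0 = -2 + 0 = -2)
sqrt(W(1855) + M(-1166, (sqrt(259 - 4) - 320) - 578)) = sqrt(-2 + 3/(1374 + ((sqrt(259 - 4) - 320) - 578))) = sqrt(-2 + 3/(1374 + ((sqrt(255) - 320) - 578))) = sqrt(-2 + 3/(1374 + ((-320 + sqrt(255)) - 578))) = sqrt(-2 + 3/(1374 + (-898 + sqrt(255)))) = sqrt(-2 + 3/(476 + sqrt(255)))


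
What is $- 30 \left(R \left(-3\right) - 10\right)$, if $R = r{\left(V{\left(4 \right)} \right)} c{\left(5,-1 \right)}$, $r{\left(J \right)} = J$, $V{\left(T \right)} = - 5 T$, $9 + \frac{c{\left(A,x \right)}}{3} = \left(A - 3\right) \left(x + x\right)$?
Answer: $70500$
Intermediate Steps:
$c{\left(A,x \right)} = -27 + 6 x \left(-3 + A\right)$ ($c{\left(A,x \right)} = -27 + 3 \left(A - 3\right) \left(x + x\right) = -27 + 3 \left(-3 + A\right) 2 x = -27 + 3 \cdot 2 x \left(-3 + A\right) = -27 + 6 x \left(-3 + A\right)$)
$R = 780$ ($R = \left(-5\right) 4 \left(-27 - -18 + 6 \cdot 5 \left(-1\right)\right) = - 20 \left(-27 + 18 - 30\right) = \left(-20\right) \left(-39\right) = 780$)
$- 30 \left(R \left(-3\right) - 10\right) = - 30 \left(780 \left(-3\right) - 10\right) = - 30 \left(-2340 - 10\right) = \left(-30\right) \left(-2350\right) = 70500$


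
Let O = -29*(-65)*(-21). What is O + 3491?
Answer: -36094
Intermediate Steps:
O = -39585 (O = 1885*(-21) = -39585)
O + 3491 = -39585 + 3491 = -36094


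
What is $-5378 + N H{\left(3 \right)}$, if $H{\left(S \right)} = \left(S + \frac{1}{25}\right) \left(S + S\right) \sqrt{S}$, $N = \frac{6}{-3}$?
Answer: $-5378 - \frac{912 \sqrt{3}}{25} \approx -5441.2$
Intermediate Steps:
$N = -2$ ($N = 6 \left(- \frac{1}{3}\right) = -2$)
$H{\left(S \right)} = 2 S^{\frac{3}{2}} \left(\frac{1}{25} + S\right)$ ($H{\left(S \right)} = \left(S + \frac{1}{25}\right) 2 S \sqrt{S} = \left(\frac{1}{25} + S\right) 2 S \sqrt{S} = 2 S \left(\frac{1}{25} + S\right) \sqrt{S} = 2 S^{\frac{3}{2}} \left(\frac{1}{25} + S\right)$)
$-5378 + N H{\left(3 \right)} = -5378 - 2 \cdot 3^{\frac{3}{2}} \left(\frac{2}{25} + 2 \cdot 3\right) = -5378 - 2 \cdot 3 \sqrt{3} \left(\frac{2}{25} + 6\right) = -5378 - 2 \cdot 3 \sqrt{3} \cdot \frac{152}{25} = -5378 - 2 \frac{456 \sqrt{3}}{25} = -5378 - \frac{912 \sqrt{3}}{25}$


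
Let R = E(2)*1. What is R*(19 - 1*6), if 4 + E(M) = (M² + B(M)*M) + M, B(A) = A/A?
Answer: 52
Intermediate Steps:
B(A) = 1
E(M) = -4 + M² + 2*M (E(M) = -4 + ((M² + 1*M) + M) = -4 + ((M² + M) + M) = -4 + ((M + M²) + M) = -4 + (M² + 2*M) = -4 + M² + 2*M)
R = 4 (R = (-4 + 2² + 2*2)*1 = (-4 + 4 + 4)*1 = 4*1 = 4)
R*(19 - 1*6) = 4*(19 - 1*6) = 4*(19 - 6) = 4*13 = 52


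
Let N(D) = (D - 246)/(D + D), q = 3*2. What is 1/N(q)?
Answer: -1/20 ≈ -0.050000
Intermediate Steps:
q = 6
N(D) = (-246 + D)/(2*D) (N(D) = (-246 + D)/((2*D)) = (-246 + D)*(1/(2*D)) = (-246 + D)/(2*D))
1/N(q) = 1/((½)*(-246 + 6)/6) = 1/((½)*(⅙)*(-240)) = 1/(-20) = -1/20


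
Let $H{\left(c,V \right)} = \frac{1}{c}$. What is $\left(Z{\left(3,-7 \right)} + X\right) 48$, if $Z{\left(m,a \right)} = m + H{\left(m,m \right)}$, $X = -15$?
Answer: $-560$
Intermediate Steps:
$Z{\left(m,a \right)} = m + \frac{1}{m}$
$\left(Z{\left(3,-7 \right)} + X\right) 48 = \left(\left(3 + \frac{1}{3}\right) - 15\right) 48 = \left(\frac{10}{3} - 15\right) 48 = \left(- \frac{35}{3}\right) 48 = -560$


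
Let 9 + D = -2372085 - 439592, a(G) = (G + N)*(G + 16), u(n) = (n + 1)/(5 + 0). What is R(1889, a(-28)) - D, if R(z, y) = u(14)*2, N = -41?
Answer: 2811692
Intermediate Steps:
u(n) = ⅕ + n/5 (u(n) = (1 + n)/5 = (1 + n)*(⅕) = ⅕ + n/5)
a(G) = (-41 + G)*(16 + G) (a(G) = (G - 41)*(G + 16) = (-41 + G)*(16 + G))
R(z, y) = 6 (R(z, y) = (⅕ + (⅕)*14)*2 = (⅕ + 14/5)*2 = 3*2 = 6)
D = -2811686 (D = -9 + (-2372085 - 439592) = -9 - 2811677 = -2811686)
R(1889, a(-28)) - D = 6 - 1*(-2811686) = 6 + 2811686 = 2811692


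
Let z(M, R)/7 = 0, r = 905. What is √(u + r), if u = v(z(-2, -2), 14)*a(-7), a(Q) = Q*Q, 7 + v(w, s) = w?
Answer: √562 ≈ 23.707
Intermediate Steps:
z(M, R) = 0 (z(M, R) = 7*0 = 0)
v(w, s) = -7 + w
a(Q) = Q²
u = -343 (u = (-7 + 0)*(-7)² = -7*49 = -343)
√(u + r) = √(-343 + 905) = √562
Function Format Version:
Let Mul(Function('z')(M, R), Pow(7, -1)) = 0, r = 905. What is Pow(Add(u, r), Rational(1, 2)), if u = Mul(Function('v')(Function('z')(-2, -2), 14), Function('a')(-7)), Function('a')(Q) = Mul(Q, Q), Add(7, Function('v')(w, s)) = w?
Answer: Pow(562, Rational(1, 2)) ≈ 23.707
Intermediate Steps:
Function('z')(M, R) = 0 (Function('z')(M, R) = Mul(7, 0) = 0)
Function('v')(w, s) = Add(-7, w)
Function('a')(Q) = Pow(Q, 2)
u = -343 (u = Mul(Add(-7, 0), Pow(-7, 2)) = Mul(-7, 49) = -343)
Pow(Add(u, r), Rational(1, 2)) = Pow(Add(-343, 905), Rational(1, 2)) = Pow(562, Rational(1, 2))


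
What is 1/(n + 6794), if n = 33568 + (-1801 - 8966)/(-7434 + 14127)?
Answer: 23/928289 ≈ 2.4777e-5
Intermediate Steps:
n = 772027/23 (n = 33568 - 10767/6693 = 33568 - 10767*1/6693 = 33568 - 37/23 = 772027/23 ≈ 33566.)
1/(n + 6794) = 1/(772027/23 + 6794) = 1/(928289/23) = 23/928289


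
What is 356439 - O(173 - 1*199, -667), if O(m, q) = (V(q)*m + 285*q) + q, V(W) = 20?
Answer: 547721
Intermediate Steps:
O(m, q) = 20*m + 286*q (O(m, q) = (20*m + 285*q) + q = 20*m + 286*q)
356439 - O(173 - 1*199, -667) = 356439 - (20*(173 - 1*199) + 286*(-667)) = 356439 - (20*(173 - 199) - 190762) = 356439 - (20*(-26) - 190762) = 356439 - (-520 - 190762) = 356439 - 1*(-191282) = 356439 + 191282 = 547721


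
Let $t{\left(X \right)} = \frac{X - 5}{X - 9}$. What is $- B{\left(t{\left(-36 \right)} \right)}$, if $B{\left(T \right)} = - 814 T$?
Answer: $\frac{33374}{45} \approx 741.64$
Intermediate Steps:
$t{\left(X \right)} = \frac{-5 + X}{-9 + X}$
$- B{\left(t{\left(-36 \right)} \right)} = - \left(-814\right) \frac{-5 - 36}{-9 - 36} = - \left(-814\right) \frac{1}{-45} \left(-41\right) = - \left(-814\right) \left(\left(- \frac{1}{45}\right) \left(-41\right)\right) = - \frac{\left(-814\right) 41}{45} = \left(-1\right) \left(- \frac{33374}{45}\right) = \frac{33374}{45}$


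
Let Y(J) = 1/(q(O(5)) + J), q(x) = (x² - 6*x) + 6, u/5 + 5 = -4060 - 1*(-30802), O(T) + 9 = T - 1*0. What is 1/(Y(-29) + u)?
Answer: 17/2272646 ≈ 7.4803e-6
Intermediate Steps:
O(T) = -9 + T (O(T) = -9 + (T - 1*0) = -9 + (T + 0) = -9 + T)
u = 133685 (u = -25 + 5*(-4060 - 1*(-30802)) = -25 + 5*(-4060 + 30802) = -25 + 5*26742 = -25 + 133710 = 133685)
q(x) = 6 + x² - 6*x
Y(J) = 1/(46 + J) (Y(J) = 1/((6 + (-9 + 5)² - 6*(-9 + 5)) + J) = 1/((6 + (-4)² - 6*(-4)) + J) = 1/((6 + 16 + 24) + J) = 1/(46 + J))
1/(Y(-29) + u) = 1/(1/(46 - 29) + 133685) = 1/(1/17 + 133685) = 1/(2272646/17) = 17/2272646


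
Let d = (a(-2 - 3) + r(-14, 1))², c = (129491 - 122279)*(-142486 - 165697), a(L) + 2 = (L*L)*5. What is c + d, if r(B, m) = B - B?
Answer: -2222600667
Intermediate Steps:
r(B, m) = 0
a(L) = -2 + 5*L² (a(L) = -2 + (L*L)*5 = -2 + L²*5 = -2 + 5*L²)
c = -2222615796 (c = 7212*(-308183) = -2222615796)
d = 15129 (d = ((-2 + 5*(-2 - 3)²) + 0)² = ((-2 + 5*(-5)²) + 0)² = ((-2 + 5*25) + 0)² = ((-2 + 125) + 0)² = (123 + 0)² = 123² = 15129)
c + d = -2222615796 + 15129 = -2222600667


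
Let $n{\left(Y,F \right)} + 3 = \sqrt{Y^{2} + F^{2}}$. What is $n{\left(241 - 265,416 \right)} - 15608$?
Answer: $-15611 + 8 \sqrt{2713} \approx -15194.0$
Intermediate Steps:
$n{\left(Y,F \right)} = -3 + \sqrt{F^{2} + Y^{2}}$ ($n{\left(Y,F \right)} = -3 + \sqrt{Y^{2} + F^{2}} = -3 + \sqrt{F^{2} + Y^{2}}$)
$n{\left(241 - 265,416 \right)} - 15608 = \left(-3 + \sqrt{416^{2} + \left(241 - 265\right)^{2}}\right) - 15608 = \left(-3 + \sqrt{173056 + \left(-24\right)^{2}}\right) - 15608 = \left(-3 + \sqrt{173056 + 576}\right) - 15608 = \left(-3 + \sqrt{173632}\right) - 15608 = \left(-3 + 8 \sqrt{2713}\right) - 15608 = -15611 + 8 \sqrt{2713}$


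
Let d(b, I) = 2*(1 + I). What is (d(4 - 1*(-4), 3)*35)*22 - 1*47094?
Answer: -40934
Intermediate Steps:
d(b, I) = 2 + 2*I
(d(4 - 1*(-4), 3)*35)*22 - 1*47094 = ((2 + 2*3)*35)*22 - 1*47094 = ((2 + 6)*35)*22 - 47094 = (8*35)*22 - 47094 = 280*22 - 47094 = 6160 - 47094 = -40934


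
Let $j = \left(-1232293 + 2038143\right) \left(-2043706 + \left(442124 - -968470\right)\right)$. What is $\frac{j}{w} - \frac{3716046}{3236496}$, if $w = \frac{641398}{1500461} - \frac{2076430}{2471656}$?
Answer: $\frac{510318511218036919325066332889}{412730651358750536} \approx 1.2364 \cdot 10^{12}$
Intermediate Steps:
$w = - \frac{765143509571}{1854311716708}$ ($w = 641398 \cdot \frac{1}{1500461} - \frac{1038215}{1235828} = \frac{641398}{1500461} - \frac{1038215}{1235828} = - \frac{765143509571}{1854311716708} \approx -0.41263$)
$j = -510193305200$ ($j = 805850 \left(-2043706 + \left(442124 + 968470\right)\right) = 805850 \left(-2043706 + 1410594\right) = 805850 \left(-633112\right) = -510193305200$)
$\frac{j}{w} - \frac{3716046}{3236496} = - \frac{510193305200}{- \frac{765143509571}{1854311716708}} - \frac{3716046}{3236496} = \left(-510193305200\right) \left(- \frac{1854311716708}{765143509571}\right) - \frac{619341}{539416} = \frac{946057423618340583281600}{765143509571} - \frac{619341}{539416} = \frac{510318511218036919325066332889}{412730651358750536}$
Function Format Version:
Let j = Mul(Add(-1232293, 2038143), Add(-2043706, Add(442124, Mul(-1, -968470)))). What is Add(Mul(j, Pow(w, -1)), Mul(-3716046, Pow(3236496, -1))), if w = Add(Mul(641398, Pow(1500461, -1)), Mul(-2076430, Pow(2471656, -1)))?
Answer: Rational(510318511218036919325066332889, 412730651358750536) ≈ 1.2364e+12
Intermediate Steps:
w = Rational(-765143509571, 1854311716708) (w = Add(Mul(641398, Rational(1, 1500461)), Mul(-2076430, Rational(1, 2471656))) = Add(Rational(641398, 1500461), Rational(-1038215, 1235828)) = Rational(-765143509571, 1854311716708) ≈ -0.41263)
j = -510193305200 (j = Mul(805850, Add(-2043706, Add(442124, 968470))) = Mul(805850, Add(-2043706, 1410594)) = Mul(805850, -633112) = -510193305200)
Add(Mul(j, Pow(w, -1)), Mul(-3716046, Pow(3236496, -1))) = Add(Mul(-510193305200, Pow(Rational(-765143509571, 1854311716708), -1)), Mul(-3716046, Pow(3236496, -1))) = Add(Mul(-510193305200, Rational(-1854311716708, 765143509571)), Mul(-3716046, Rational(1, 3236496))) = Add(Rational(946057423618340583281600, 765143509571), Rational(-619341, 539416)) = Rational(510318511218036919325066332889, 412730651358750536)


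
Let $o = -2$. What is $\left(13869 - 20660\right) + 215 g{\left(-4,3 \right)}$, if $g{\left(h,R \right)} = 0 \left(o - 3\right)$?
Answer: $-6791$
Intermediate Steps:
$g{\left(h,R \right)} = 0$ ($g{\left(h,R \right)} = 0 \left(-2 - 3\right) = 0 \left(-5\right) = 0$)
$\left(13869 - 20660\right) + 215 g{\left(-4,3 \right)} = \left(13869 - 20660\right) + 215 \cdot 0 = -6791 + 0 = -6791$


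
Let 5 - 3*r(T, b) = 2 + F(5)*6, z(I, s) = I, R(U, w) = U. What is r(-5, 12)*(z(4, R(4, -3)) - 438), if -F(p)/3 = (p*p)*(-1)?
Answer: 64666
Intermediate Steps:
F(p) = 3*p² (F(p) = -3*p*p*(-1) = -3*p²*(-1) = -(-3)*p² = 3*p²)
r(T, b) = -149 (r(T, b) = 5/3 - (2 + (3*5²)*6)/3 = 5/3 - (2 + (3*25)*6)/3 = 5/3 - (2 + 75*6)/3 = 5/3 - (2 + 450)/3 = 5/3 - ⅓*452 = 5/3 - 452/3 = -149)
r(-5, 12)*(z(4, R(4, -3)) - 438) = -149*(4 - 438) = -149*(-434) = 64666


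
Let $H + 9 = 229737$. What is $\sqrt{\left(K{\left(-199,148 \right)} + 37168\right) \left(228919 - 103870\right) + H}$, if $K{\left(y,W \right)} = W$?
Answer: $6 \sqrt{129626617} \approx 68312.0$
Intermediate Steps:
$H = 229728$ ($H = -9 + 229737 = 229728$)
$\sqrt{\left(K{\left(-199,148 \right)} + 37168\right) \left(228919 - 103870\right) + H} = \sqrt{\left(148 + 37168\right) \left(228919 - 103870\right) + 229728} = \sqrt{37316 \cdot 125049 + 229728} = \sqrt{4666328484 + 229728} = \sqrt{4666558212} = 6 \sqrt{129626617}$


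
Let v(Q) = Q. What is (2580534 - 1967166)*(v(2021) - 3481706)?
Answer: -2134327429080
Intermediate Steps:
(2580534 - 1967166)*(v(2021) - 3481706) = (2580534 - 1967166)*(2021 - 3481706) = 613368*(-3479685) = -2134327429080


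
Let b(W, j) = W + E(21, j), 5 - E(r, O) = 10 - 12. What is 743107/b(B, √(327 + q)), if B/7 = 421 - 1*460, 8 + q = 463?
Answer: -743107/266 ≈ -2793.6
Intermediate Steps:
q = 455 (q = -8 + 463 = 455)
B = -273 (B = 7*(421 - 1*460) = 7*(421 - 460) = 7*(-39) = -273)
E(r, O) = 7 (E(r, O) = 5 - (10 - 12) = 5 - 1*(-2) = 5 + 2 = 7)
b(W, j) = 7 + W (b(W, j) = W + 7 = 7 + W)
743107/b(B, √(327 + q)) = 743107/(7 - 273) = 743107/(-266) = 743107*(-1/266) = -743107/266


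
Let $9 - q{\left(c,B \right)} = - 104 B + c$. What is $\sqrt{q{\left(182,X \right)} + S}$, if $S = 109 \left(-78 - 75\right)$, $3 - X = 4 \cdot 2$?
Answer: $3 i \sqrt{1930} \approx 131.8 i$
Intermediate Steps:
$X = -5$ ($X = 3 - 4 \cdot 2 = 3 - 8 = -5$)
$q{\left(c,B \right)} = 9 - c + 104 B$ ($q{\left(c,B \right)} = 9 - \left(- 104 B + c\right) = 9 - \left(c - 104 B\right) = 9 + \left(- c + 104 B\right) = 9 - c + 104 B$)
$S = -16677$ ($S = 109 \left(-153\right) = -16677$)
$\sqrt{q{\left(182,X \right)} + S} = \sqrt{\left(9 - 182 + 104 \left(-5\right)\right) - 16677} = \sqrt{\left(9 - 182 - 520\right) - 16677} = \sqrt{-693 - 16677} = \sqrt{-17370} = 3 i \sqrt{1930}$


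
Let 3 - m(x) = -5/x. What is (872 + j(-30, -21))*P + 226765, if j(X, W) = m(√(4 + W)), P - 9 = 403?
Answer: 587265 - 2060*I*√17/17 ≈ 5.8727e+5 - 499.62*I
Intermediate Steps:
P = 412 (P = 9 + 403 = 412)
m(x) = 3 + 5/x (m(x) = 3 - (-5)/x = 3 + 5/x)
j(X, W) = 3 + 5/√(4 + W) (j(X, W) = 3 + 5/(√(4 + W)) = 3 + 5/√(4 + W))
(872 + j(-30, -21))*P + 226765 = (872 + (3 + 5/√(4 - 21)))*412 + 226765 = (872 + (3 + 5/√(-17)))*412 + 226765 = (872 + (3 + 5*(-I*√17/17)))*412 + 226765 = (872 + (3 - 5*I*√17/17))*412 + 226765 = (875 - 5*I*√17/17)*412 + 226765 = (360500 - 2060*I*√17/17) + 226765 = 587265 - 2060*I*√17/17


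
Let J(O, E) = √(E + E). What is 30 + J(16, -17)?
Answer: 30 + I*√34 ≈ 30.0 + 5.831*I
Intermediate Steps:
J(O, E) = √2*√E (J(O, E) = √(2*E) = √2*√E)
30 + J(16, -17) = 30 + √2*√(-17) = 30 + √2*(I*√17) = 30 + I*√34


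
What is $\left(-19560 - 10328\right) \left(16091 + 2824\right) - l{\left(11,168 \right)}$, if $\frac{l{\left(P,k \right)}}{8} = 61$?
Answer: $-565332008$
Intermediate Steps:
$l{\left(P,k \right)} = 488$ ($l{\left(P,k \right)} = 8 \cdot 61 = 488$)
$\left(-19560 - 10328\right) \left(16091 + 2824\right) - l{\left(11,168 \right)} = \left(-19560 - 10328\right) \left(16091 + 2824\right) - 488 = \left(-29888\right) 18915 - 488 = -565331520 - 488 = -565332008$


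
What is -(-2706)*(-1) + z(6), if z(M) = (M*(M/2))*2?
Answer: -2670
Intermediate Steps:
z(M) = M² (z(M) = (M*(M*(½)))*2 = (M*(M/2))*2 = (M²/2)*2 = M²)
-(-2706)*(-1) + z(6) = -(-2706)*(-1) + 6² = -123*22 + 36 = -2706 + 36 = -2670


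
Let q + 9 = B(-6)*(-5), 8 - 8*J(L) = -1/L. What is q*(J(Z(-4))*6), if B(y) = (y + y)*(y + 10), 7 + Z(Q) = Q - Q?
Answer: 5445/4 ≈ 1361.3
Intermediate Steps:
Z(Q) = -7 (Z(Q) = -7 + (Q - Q) = -7 + 0 = -7)
J(L) = 1 + 1/(8*L) (J(L) = 1 - (-1)/(8*L) = 1 + 1/(8*L))
B(y) = 2*y*(10 + y) (B(y) = (2*y)*(10 + y) = 2*y*(10 + y))
q = 231 (q = -9 + (2*(-6)*(10 - 6))*(-5) = -9 + (2*(-6)*4)*(-5) = -9 - 48*(-5) = -9 + 240 = 231)
q*(J(Z(-4))*6) = 231*(((1/8 - 7)/(-7))*6) = 231*(-1/7*(-55/8)*6) = 231*((55/56)*6) = 231*(165/28) = 5445/4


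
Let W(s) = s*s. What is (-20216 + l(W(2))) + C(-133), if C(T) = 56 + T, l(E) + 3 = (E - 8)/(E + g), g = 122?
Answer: -1278650/63 ≈ -20296.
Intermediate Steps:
W(s) = s**2
l(E) = -3 + (-8 + E)/(122 + E) (l(E) = -3 + (E - 8)/(E + 122) = -3 + (-8 + E)/(122 + E))
(-20216 + l(W(2))) + C(-133) = (-20216 + 2*(-187 - 1*2**2)/(122 + 2**2)) + (56 - 133) = (-20216 + 2*(-187 - 1*4)/(122 + 4)) - 77 = (-20216 + 2*(-187 - 4)/126) - 77 = (-20216 + 2*(1/126)*(-191)) - 77 = (-20216 - 191/63) - 77 = -1273799/63 - 77 = -1278650/63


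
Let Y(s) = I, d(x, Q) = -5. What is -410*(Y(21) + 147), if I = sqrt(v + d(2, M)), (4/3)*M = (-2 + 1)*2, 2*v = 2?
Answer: -60270 - 820*I ≈ -60270.0 - 820.0*I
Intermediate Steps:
v = 1 (v = (1/2)*2 = 1)
M = -3/2 (M = 3*((-2 + 1)*2)/4 = 3*(-1*2)/4 = (3/4)*(-2) = -3/2 ≈ -1.5000)
I = 2*I (I = sqrt(1 - 5) = sqrt(-4) = 2*I ≈ 2.0*I)
Y(s) = 2*I
-410*(Y(21) + 147) = -410*(2*I + 147) = -410*(147 + 2*I) = -60270 - 820*I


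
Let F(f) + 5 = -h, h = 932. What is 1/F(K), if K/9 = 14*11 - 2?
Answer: -1/937 ≈ -0.0010672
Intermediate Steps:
K = 1368 (K = 9*(14*11 - 2) = 9*(154 - 2) = 9*152 = 1368)
F(f) = -937 (F(f) = -5 - 1*932 = -5 - 932 = -937)
1/F(K) = 1/(-937) = -1/937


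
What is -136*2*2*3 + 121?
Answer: -1511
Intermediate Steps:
-136*2*2*3 + 121 = -544*3 + 121 = -136*12 + 121 = -1632 + 121 = -1511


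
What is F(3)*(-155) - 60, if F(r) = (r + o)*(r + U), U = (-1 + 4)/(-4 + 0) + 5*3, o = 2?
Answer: -53715/4 ≈ -13429.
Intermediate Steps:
U = 57/4 (U = 3/(-4) + 15 = 3*(-¼) + 15 = -¾ + 15 = 57/4 ≈ 14.250)
F(r) = (2 + r)*(57/4 + r) (F(r) = (r + 2)*(r + 57/4) = (2 + r)*(57/4 + r))
F(3)*(-155) - 60 = (57/2 + 3² + (65/4)*3)*(-155) - 60 = (57/2 + 9 + 195/4)*(-155) - 60 = (345/4)*(-155) - 60 = -53475/4 - 60 = -53715/4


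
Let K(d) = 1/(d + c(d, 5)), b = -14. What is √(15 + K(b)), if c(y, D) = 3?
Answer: 2*√451/11 ≈ 3.8612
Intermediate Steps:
K(d) = 1/(3 + d) (K(d) = 1/(d + 3) = 1/(3 + d))
√(15 + K(b)) = √(15 + 1/(3 - 14)) = √(15 + 1/(-11)) = √(15 - 1/11) = √(164/11) = 2*√451/11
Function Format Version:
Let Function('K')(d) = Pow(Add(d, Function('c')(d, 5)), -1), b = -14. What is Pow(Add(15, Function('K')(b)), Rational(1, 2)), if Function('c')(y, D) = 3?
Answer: Mul(Rational(2, 11), Pow(451, Rational(1, 2))) ≈ 3.8612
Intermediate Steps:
Function('K')(d) = Pow(Add(3, d), -1) (Function('K')(d) = Pow(Add(d, 3), -1) = Pow(Add(3, d), -1))
Pow(Add(15, Function('K')(b)), Rational(1, 2)) = Pow(Add(15, Pow(Add(3, -14), -1)), Rational(1, 2)) = Pow(Add(15, Pow(-11, -1)), Rational(1, 2)) = Pow(Add(15, Rational(-1, 11)), Rational(1, 2)) = Pow(Rational(164, 11), Rational(1, 2)) = Mul(Rational(2, 11), Pow(451, Rational(1, 2)))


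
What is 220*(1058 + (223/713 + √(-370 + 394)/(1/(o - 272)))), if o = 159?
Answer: 166006940/713 - 49720*√6 ≈ 1.1104e+5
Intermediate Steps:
220*(1058 + (223/713 + √(-370 + 394)/(1/(o - 272)))) = 220*(1058 + (223/713 + √(-370 + 394)/(1/(159 - 272)))) = 220*(1058 + (223*(1/713) + √24/(1/(-113)))) = 220*(1058 + (223/713 + (2*√6)/(-1/113))) = 220*(1058 + (223/713 + (2*√6)*(-113))) = 220*(1058 + (223/713 - 226*√6)) = 220*(754577/713 - 226*√6) = 166006940/713 - 49720*√6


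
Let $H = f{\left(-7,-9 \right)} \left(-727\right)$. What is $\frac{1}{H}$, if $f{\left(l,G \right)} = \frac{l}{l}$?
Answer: $- \frac{1}{727} \approx -0.0013755$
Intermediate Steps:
$f{\left(l,G \right)} = 1$
$H = -727$ ($H = 1 \left(-727\right) = -727$)
$\frac{1}{H} = \frac{1}{-727} = - \frac{1}{727}$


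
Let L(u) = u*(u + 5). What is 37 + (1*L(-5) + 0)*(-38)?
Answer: 37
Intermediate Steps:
L(u) = u*(5 + u)
37 + (1*L(-5) + 0)*(-38) = 37 + (1*(-5*(5 - 5)) + 0)*(-38) = 37 + (1*(-5*0) + 0)*(-38) = 37 + (1*0 + 0)*(-38) = 37 + (0 + 0)*(-38) = 37 + 0*(-38) = 37 + 0 = 37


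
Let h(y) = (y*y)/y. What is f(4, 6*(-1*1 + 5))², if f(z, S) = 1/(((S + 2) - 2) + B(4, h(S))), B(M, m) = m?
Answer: 1/2304 ≈ 0.00043403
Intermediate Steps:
h(y) = y (h(y) = y²/y = y)
f(z, S) = 1/(2*S) (f(z, S) = 1/(((S + 2) - 2) + S) = 1/(((2 + S) - 2) + S) = 1/(S + S) = 1/(2*S))
f(4, 6*(-1*1 + 5))² = (1/(2*((6*(-1*1 + 5)))))² = (1/(2*((6*(-1 + 5)))))² = (1/(2*((6*4))))² = ((½)/24)² = ((½)*(1/24))² = (1/48)² = 1/2304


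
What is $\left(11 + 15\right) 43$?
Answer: $1118$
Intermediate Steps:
$\left(11 + 15\right) 43 = 26 \cdot 43 = 1118$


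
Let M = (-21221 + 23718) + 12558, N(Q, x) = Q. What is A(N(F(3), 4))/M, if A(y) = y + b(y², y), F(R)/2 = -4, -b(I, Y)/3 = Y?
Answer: 16/15055 ≈ 0.0010628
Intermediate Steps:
b(I, Y) = -3*Y
F(R) = -8 (F(R) = 2*(-4) = -8)
M = 15055 (M = 2497 + 12558 = 15055)
A(y) = -2*y (A(y) = y - 3*y = -2*y)
A(N(F(3), 4))/M = -2*(-8)/15055 = 16*(1/15055) = 16/15055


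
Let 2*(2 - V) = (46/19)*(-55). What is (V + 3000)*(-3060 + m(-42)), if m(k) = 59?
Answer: -174967303/19 ≈ -9.2088e+6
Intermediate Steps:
V = 1303/19 (V = 2 - 46/19*(-55)/2 = 2 - 46*(1/19)*(-55)/2 = 2 - 23*(-55)/19 = 2 - ½*(-2530/19) = 2 + 1265/19 = 1303/19 ≈ 68.579)
(V + 3000)*(-3060 + m(-42)) = (1303/19 + 3000)*(-3060 + 59) = (58303/19)*(-3001) = -174967303/19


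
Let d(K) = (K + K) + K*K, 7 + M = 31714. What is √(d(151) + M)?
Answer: 3*√6090 ≈ 234.12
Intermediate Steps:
M = 31707 (M = -7 + 31714 = 31707)
d(K) = K² + 2*K (d(K) = 2*K + K² = K² + 2*K)
√(d(151) + M) = √(151*(2 + 151) + 31707) = √(151*153 + 31707) = √(23103 + 31707) = √54810 = 3*√6090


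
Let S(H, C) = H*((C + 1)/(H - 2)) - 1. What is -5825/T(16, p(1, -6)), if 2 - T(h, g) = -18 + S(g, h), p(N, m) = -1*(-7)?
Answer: 29125/14 ≈ 2080.4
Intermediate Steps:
p(N, m) = 7
S(H, C) = -1 + H*(1 + C)/(-2 + H) (S(H, C) = H*((1 + C)/(-2 + H)) - 1 = H*(1 + C)/(-2 + H) - 1 = -1 + H*(1 + C)/(-2 + H))
T(h, g) = 20 - (2 + g*h)/(-2 + g) (T(h, g) = 2 - (-18 + (2 + h*g)/(-2 + g)) = 2 - (-18 + (2 + g*h)/(-2 + g)) = 2 + (18 - (2 + g*h)/(-2 + g)) = 20 - (2 + g*h)/(-2 + g))
-5825/T(16, p(1, -6)) = -5825*(-2 + 7)/(-42 + 20*7 - 1*7*16) = -5825*5/(-42 + 140 - 112) = -5825/((⅕)*(-14)) = -5825/(-14/5) = -5825*(-5/14) = 29125/14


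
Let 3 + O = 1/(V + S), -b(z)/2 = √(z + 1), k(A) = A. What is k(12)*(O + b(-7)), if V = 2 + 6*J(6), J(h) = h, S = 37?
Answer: -896/25 - 24*I*√6 ≈ -35.84 - 58.788*I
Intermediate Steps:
b(z) = -2*√(1 + z) (b(z) = -2*√(z + 1) = -2*√(1 + z))
V = 38 (V = 2 + 6*6 = 2 + 36 = 38)
O = -224/75 (O = -3 + 1/(38 + 37) = -3 + 1/75 = -224/75 ≈ -2.9867)
k(12)*(O + b(-7)) = 12*(-224/75 - 2*√(1 - 7)) = 12*(-224/75 - 2*I*√6) = -896/25 - 24*I*√6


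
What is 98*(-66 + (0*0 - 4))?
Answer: -6860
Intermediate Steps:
98*(-66 + (0*0 - 4)) = 98*(-66 + (0 - 4)) = 98*(-66 - 4) = 98*(-70) = -6860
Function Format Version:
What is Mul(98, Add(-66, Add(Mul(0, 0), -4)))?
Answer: -6860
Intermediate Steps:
Mul(98, Add(-66, Add(Mul(0, 0), -4))) = Mul(98, Add(-66, Add(0, -4))) = Mul(98, Add(-66, -4)) = Mul(98, -70) = -6860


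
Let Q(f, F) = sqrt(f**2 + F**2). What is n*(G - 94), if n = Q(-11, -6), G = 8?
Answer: -86*sqrt(157) ≈ -1077.6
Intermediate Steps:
Q(f, F) = sqrt(F**2 + f**2)
n = sqrt(157) (n = sqrt((-6)**2 + (-11)**2) = sqrt(36 + 121) = sqrt(157) ≈ 12.530)
n*(G - 94) = sqrt(157)*(8 - 94) = sqrt(157)*(-86) = -86*sqrt(157)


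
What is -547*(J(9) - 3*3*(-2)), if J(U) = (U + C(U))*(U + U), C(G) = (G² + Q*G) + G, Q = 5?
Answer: -1427670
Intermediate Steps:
C(G) = G² + 6*G (C(G) = (G² + 5*G) + G = G² + 6*G)
J(U) = 2*U*(U + U*(6 + U)) (J(U) = (U + U*(6 + U))*(U + U) = (U + U*(6 + U))*(2*U) = 2*U*(U + U*(6 + U)))
-547*(J(9) - 3*3*(-2)) = -547*(2*9²*(7 + 9) - 3*3*(-2)) = -547*(2*81*16 - 9*(-2)) = -547*(2592 + 18) = -547*2610 = -1427670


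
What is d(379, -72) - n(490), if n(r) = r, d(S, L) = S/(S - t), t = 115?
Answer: -128981/264 ≈ -488.56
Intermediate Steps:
d(S, L) = S/(-115 + S) (d(S, L) = S/(S - 1*115) = S/(S - 115) = S/(-115 + S))
d(379, -72) - n(490) = 379/(-115 + 379) - 1*490 = 379/264 - 490 = -128981/264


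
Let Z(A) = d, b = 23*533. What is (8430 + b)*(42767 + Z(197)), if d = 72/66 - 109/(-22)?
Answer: 19468493823/22 ≈ 8.8493e+8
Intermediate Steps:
b = 12259
d = 133/22 (d = 72*(1/66) - 109*(-1/22) = 12/11 + 109/22 = 133/22 ≈ 6.0455)
Z(A) = 133/22
(8430 + b)*(42767 + Z(197)) = (8430 + 12259)*(42767 + 133/22) = 20689*(941007/22) = 19468493823/22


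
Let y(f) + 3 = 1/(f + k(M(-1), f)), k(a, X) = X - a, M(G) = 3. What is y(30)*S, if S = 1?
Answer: -170/57 ≈ -2.9825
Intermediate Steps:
y(f) = -3 + 1/(-3 + 2*f) (y(f) = -3 + 1/(f + (f - 1*3)) = -3 + 1/(f + (f - 3)) = -3 + 1/(f + (-3 + f)) = -3 + 1/(-3 + 2*f))
y(30)*S = (2*(5 - 3*30)/(-3 + 2*30))*1 = (2*(5 - 90)/(-3 + 60))*1 = (2*(-85)/57)*1 = (2*(1/57)*(-85))*1 = -170/57*1 = -170/57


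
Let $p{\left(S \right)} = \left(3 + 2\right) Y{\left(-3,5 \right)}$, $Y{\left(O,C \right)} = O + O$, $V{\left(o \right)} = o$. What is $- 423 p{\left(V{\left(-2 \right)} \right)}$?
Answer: $12690$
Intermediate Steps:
$Y{\left(O,C \right)} = 2 O$
$p{\left(S \right)} = -30$ ($p{\left(S \right)} = \left(3 + 2\right) 2 \left(-3\right) = 5 \left(-6\right) = -30$)
$- 423 p{\left(V{\left(-2 \right)} \right)} = \left(-423\right) \left(-30\right) = 12690$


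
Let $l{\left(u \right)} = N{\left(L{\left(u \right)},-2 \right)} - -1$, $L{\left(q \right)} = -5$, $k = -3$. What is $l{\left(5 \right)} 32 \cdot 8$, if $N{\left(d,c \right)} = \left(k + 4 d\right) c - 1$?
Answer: $11776$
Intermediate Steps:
$N{\left(d,c \right)} = -1 + c \left(-3 + 4 d\right)$ ($N{\left(d,c \right)} = \left(-3 + 4 d\right) c - 1 = c \left(-3 + 4 d\right) - 1 = -1 + c \left(-3 + 4 d\right)$)
$l{\left(u \right)} = 46$ ($l{\left(u \right)} = \left(-1 - -6 + 4 \left(-2\right) \left(-5\right)\right) - -1 = \left(-1 + 6 + 40\right) + 1 = 45 + 1 = 46$)
$l{\left(5 \right)} 32 \cdot 8 = 46 \cdot 32 \cdot 8 = 1472 \cdot 8 = 11776$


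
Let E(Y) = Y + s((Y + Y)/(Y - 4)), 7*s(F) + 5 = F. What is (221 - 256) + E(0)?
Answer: -250/7 ≈ -35.714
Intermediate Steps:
s(F) = -5/7 + F/7
E(Y) = -5/7 + Y + 2*Y/(7*(-4 + Y)) (E(Y) = Y + (-5/7 + ((Y + Y)/(Y - 4))/7) = Y + (-5/7 + ((2*Y)/(-4 + Y))/7) = Y + (-5/7 + (2*Y/(-4 + Y))/7) = Y + (-5/7 + 2*Y/(7*(-4 + Y))) = -5/7 + Y + 2*Y/(7*(-4 + Y)))
(221 - 256) + E(0) = (221 - 256) + (20 - 31*0 + 7*0**2)/(7*(-4 + 0)) = -35 + (1/7)*(20 + 0 + 7*0)/(-4) = -35 + (1/7)*(-1/4)*(20 + 0 + 0) = -35 + (1/7)*(-1/4)*20 = -35 - 5/7 = -250/7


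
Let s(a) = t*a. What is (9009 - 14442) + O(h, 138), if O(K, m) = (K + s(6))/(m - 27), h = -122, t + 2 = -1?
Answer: -603203/111 ≈ -5434.3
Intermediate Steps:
t = -3 (t = -2 - 1 = -3)
s(a) = -3*a
O(K, m) = (-18 + K)/(-27 + m) (O(K, m) = (K - 3*6)/(m - 27) = (K - 18)/(-27 + m) = (-18 + K)/(-27 + m))
(9009 - 14442) + O(h, 138) = (9009 - 14442) + (-18 - 122)/(-27 + 138) = -5433 - 140/111 = -603203/111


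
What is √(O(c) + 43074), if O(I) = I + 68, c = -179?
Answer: √42963 ≈ 207.28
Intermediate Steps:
O(I) = 68 + I
√(O(c) + 43074) = √((68 - 179) + 43074) = √(-111 + 43074) = √42963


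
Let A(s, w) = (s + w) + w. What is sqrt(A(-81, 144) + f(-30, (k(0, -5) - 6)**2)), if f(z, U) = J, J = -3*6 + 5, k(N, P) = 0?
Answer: sqrt(194) ≈ 13.928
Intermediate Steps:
J = -13 (J = -18 + 5 = -13)
f(z, U) = -13
A(s, w) = s + 2*w
sqrt(A(-81, 144) + f(-30, (k(0, -5) - 6)**2)) = sqrt((-81 + 2*144) - 13) = sqrt((-81 + 288) - 13) = sqrt(207 - 13) = sqrt(194)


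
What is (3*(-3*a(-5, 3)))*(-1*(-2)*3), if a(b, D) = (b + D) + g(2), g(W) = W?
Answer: 0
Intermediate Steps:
a(b, D) = 2 + D + b (a(b, D) = (b + D) + 2 = (D + b) + 2 = 2 + D + b)
(3*(-3*a(-5, 3)))*(-1*(-2)*3) = (3*(-3*(2 + 3 - 5)))*(-1*(-2)*3) = (3*(-3*0))*(2*3) = (3*0)*6 = 0*6 = 0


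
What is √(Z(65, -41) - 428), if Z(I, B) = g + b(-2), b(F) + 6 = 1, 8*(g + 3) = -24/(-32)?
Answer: I*√27898/8 ≈ 20.878*I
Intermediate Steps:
g = -93/32 (g = -3 + (-24/(-32))/8 = -3 + (-24*(-1/32))/8 = -3 + (⅛)*(¾) = -3 + 3/32 = -93/32 ≈ -2.9063)
b(F) = -5 (b(F) = -6 + 1 = -5)
Z(I, B) = -253/32 (Z(I, B) = -93/32 - 5 = -253/32)
√(Z(65, -41) - 428) = √(-253/32 - 428) = √(-13949/32) = I*√27898/8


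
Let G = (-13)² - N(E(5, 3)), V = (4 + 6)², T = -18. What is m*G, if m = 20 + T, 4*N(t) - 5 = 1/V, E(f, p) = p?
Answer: 67099/200 ≈ 335.50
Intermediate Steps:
V = 100 (V = 10² = 100)
N(t) = 501/400 (N(t) = 5/4 + (¼)/100 = 5/4 + (¼)*(1/100) = 5/4 + 1/400 = 501/400)
G = 67099/400 (G = (-13)² - 1*501/400 = 169 - 501/400 = 67099/400 ≈ 167.75)
m = 2 (m = 20 - 18 = 2)
m*G = 2*(67099/400) = 67099/200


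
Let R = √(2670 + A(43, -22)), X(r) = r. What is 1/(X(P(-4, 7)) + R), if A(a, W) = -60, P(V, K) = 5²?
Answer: -5/397 + 3*√290/1985 ≈ 0.013143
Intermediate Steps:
P(V, K) = 25
R = 3*√290 (R = √(2670 - 60) = √2610 = 3*√290 ≈ 51.088)
1/(X(P(-4, 7)) + R) = 1/(25 + 3*√290)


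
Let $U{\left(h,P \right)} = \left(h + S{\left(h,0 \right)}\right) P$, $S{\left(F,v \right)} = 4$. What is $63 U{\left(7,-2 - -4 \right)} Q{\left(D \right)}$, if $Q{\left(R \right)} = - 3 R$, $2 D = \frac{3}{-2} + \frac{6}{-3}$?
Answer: $\frac{14553}{2} \approx 7276.5$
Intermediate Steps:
$D = - \frac{7}{4}$ ($D = \frac{\frac{3}{-2} + \frac{6}{-3}}{2} = \frac{3 \left(- \frac{1}{2}\right) + 6 \left(- \frac{1}{3}\right)}{2} = \frac{- \frac{3}{2} - 2}{2} = \frac{1}{2} \left(- \frac{7}{2}\right) = - \frac{7}{4} \approx -1.75$)
$U{\left(h,P \right)} = P \left(4 + h\right)$ ($U{\left(h,P \right)} = \left(h + 4\right) P = \left(4 + h\right) P = P \left(4 + h\right)$)
$63 U{\left(7,-2 - -4 \right)} Q{\left(D \right)} = 63 \left(-2 - -4\right) \left(4 + 7\right) \left(\left(-3\right) \left(- \frac{7}{4}\right)\right) = 63 \left(-2 + 4\right) 11 \cdot \frac{21}{4} = 63 \cdot 2 \cdot 11 \cdot \frac{21}{4} = 63 \cdot 22 \cdot \frac{21}{4} = 1386 \cdot \frac{21}{4} = \frac{14553}{2}$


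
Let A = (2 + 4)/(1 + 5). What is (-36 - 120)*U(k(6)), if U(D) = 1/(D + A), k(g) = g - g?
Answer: -156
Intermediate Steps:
k(g) = 0
A = 1 (A = 6/6 = 6*(⅙) = 1)
U(D) = 1/(1 + D) (U(D) = 1/(D + 1) = 1/(1 + D))
(-36 - 120)*U(k(6)) = (-36 - 120)/(1 + 0) = -156/1 = -156*1 = -156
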